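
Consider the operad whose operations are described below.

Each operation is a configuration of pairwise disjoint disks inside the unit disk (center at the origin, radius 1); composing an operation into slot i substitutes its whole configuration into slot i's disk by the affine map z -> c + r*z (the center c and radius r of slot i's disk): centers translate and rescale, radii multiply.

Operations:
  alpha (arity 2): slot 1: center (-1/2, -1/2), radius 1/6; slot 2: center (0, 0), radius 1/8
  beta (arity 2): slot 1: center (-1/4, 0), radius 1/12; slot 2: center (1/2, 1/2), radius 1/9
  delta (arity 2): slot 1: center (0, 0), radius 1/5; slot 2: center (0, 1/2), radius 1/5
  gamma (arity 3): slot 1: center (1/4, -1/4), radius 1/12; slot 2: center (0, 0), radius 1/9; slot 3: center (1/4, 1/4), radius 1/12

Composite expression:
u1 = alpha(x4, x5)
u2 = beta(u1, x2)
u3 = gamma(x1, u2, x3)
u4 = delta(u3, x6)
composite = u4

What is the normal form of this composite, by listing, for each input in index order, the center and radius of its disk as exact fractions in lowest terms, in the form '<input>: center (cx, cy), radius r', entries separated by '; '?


x1: center (1/20, -1/20), radius 1/60; x2: center (1/90, 1/90), radius 1/405; x3: center (1/20, 1/20), radius 1/60; x4: center (-7/1080, -1/1080), radius 1/3240; x5: center (-1/180, 0), radius 1/4320; x6: center (0, 1/2), radius 1/5

Each x-disk chains the slot maps above it in delta; radii multiply.
x1: after 2 affine steps, its disk has center (1/20, -1/20), radius 1/60
x4: after 4 affine steps, its disk has center (-7/1080, -1/1080), radius 1/3240
x5: after 4 affine steps, its disk has center (-1/180, 0), radius 1/4320
x2: after 3 affine steps, its disk has center (1/90, 1/90), radius 1/405
x3: after 2 affine steps, its disk has center (1/20, 1/20), radius 1/60
x6: after 1 affine step, its disk has center (0, 1/2), radius 1/5


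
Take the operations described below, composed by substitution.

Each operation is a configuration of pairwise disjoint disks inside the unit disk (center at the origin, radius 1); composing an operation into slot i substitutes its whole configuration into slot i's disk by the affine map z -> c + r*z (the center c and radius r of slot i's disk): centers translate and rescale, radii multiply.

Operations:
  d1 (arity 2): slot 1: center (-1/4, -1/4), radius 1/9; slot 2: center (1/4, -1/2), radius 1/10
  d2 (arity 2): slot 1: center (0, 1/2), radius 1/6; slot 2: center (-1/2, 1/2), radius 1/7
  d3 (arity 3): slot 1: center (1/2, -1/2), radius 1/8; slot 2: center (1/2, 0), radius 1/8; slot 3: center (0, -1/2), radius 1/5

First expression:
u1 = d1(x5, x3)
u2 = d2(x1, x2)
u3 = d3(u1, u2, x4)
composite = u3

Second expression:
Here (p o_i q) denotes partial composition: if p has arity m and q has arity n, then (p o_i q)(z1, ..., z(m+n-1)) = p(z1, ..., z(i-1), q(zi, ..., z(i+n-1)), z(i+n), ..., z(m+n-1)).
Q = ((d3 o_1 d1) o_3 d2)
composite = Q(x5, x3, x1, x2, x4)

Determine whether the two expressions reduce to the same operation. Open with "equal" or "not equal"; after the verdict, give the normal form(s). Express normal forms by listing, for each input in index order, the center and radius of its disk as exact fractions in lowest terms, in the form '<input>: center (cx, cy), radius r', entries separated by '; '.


equal: each reduces to x1: center (1/2, 1/16), radius 1/48; x2: center (7/16, 1/16), radius 1/56; x3: center (17/32, -9/16), radius 1/80; x4: center (0, -1/2), radius 1/5; x5: center (15/32, -17/32), radius 1/72


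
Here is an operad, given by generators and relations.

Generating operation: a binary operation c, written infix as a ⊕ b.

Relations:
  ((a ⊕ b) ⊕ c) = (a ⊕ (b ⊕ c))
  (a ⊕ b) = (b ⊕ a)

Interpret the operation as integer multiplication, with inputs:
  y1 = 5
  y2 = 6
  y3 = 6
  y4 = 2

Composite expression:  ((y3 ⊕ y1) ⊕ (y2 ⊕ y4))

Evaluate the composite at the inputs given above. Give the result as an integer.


360

(y3 ⊕ y1) = 30
(y2 ⊕ y4) = 12
((y3 ⊕ y1) ⊕ (y2 ⊕ y4)) = 360


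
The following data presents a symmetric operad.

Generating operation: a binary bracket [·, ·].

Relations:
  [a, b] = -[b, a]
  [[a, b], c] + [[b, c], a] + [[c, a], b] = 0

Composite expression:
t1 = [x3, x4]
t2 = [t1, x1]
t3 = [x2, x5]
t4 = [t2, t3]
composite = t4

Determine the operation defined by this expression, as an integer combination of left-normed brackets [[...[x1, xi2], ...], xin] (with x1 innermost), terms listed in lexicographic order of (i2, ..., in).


-[[[[x1, x3], x4], x2], x5] + [[[[x1, x3], x4], x5], x2] + [[[[x1, x4], x3], x2], x5] - [[[[x1, x4], x3], x5], x2]

Expand each bracket as ab - ba; the x1-initial words give the coefficients.
Composite bracket: [[[x3, x4], x1], [x2, x5]]
Applying ab - ba throughout gives 16 signed words (2^4 = 16).
Coefficients come from the x1-initial words:
  sign of x1x3x4x2x5 is -1, so it contributes -[[[[x1, x3], x4], x2], x5]
  sign of x1x3x4x5x2 is +1, so it contributes +[[[[x1, x3], x4], x5], x2]
  sign of x1x4x3x2x5 is +1, so it contributes +[[[[x1, x4], x3], x2], x5]
  sign of x1x4x3x5x2 is -1, so it contributes -[[[[x1, x4], x3], x5], x2]


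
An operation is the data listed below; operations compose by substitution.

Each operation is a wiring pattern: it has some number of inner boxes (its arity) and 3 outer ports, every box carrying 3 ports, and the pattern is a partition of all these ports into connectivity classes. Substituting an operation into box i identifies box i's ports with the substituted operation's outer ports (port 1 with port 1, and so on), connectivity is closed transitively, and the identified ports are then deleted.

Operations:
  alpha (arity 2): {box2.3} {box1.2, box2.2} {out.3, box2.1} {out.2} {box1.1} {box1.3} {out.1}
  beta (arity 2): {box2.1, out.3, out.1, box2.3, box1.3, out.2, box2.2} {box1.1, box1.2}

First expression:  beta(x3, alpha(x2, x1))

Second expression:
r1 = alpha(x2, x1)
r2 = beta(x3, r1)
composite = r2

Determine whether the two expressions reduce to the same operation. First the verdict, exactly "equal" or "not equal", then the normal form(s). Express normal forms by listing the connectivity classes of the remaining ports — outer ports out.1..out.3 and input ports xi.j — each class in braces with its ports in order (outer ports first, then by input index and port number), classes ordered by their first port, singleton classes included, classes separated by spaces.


equal; both compose to {out.1, out.2, out.3, x1.1, x3.3} {x1.2, x2.2} {x1.3} {x2.1} {x2.3} {x3.1, x3.2}


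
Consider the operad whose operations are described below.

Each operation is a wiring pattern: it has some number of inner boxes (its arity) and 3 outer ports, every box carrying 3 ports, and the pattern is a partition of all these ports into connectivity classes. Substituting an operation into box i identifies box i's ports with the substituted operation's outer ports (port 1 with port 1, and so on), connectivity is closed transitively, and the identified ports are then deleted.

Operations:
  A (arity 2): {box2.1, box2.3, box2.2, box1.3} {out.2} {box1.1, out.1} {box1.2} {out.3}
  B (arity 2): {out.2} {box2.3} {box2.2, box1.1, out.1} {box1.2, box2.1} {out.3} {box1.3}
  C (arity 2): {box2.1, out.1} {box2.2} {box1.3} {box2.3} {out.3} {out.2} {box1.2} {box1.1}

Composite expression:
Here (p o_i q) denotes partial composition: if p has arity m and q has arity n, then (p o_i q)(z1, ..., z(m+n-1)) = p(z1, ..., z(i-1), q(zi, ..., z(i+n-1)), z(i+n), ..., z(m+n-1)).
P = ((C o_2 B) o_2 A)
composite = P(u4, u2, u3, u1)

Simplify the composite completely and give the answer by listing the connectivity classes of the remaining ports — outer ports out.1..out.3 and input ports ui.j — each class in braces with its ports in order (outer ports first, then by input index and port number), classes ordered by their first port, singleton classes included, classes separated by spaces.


Reachability decides: close wires over C-identified ports.
stage A: inputs (u2, u3), connectivity {out.1, u2.1} {out.2} {out.3} {u2.2} {u2.3, u3.1, u3.2, u3.3}, out.j its boundary
stage B: inputs (u2, u3, u1), connectivity {out.1, u1.2, u2.1} {out.2} {out.3} {u1.1} {u1.3} {u2.2} {u2.3, u3.1, u3.2, u3.3}, out.j its boundary
stage C: inputs (u4, u2, u3, u1), connectivity {out.1, u1.2, u2.1} {out.2} {out.3} {u1.1} {u1.3} {u2.2} {u2.3, u3.1, u3.2, u3.3} {u4.1} {u4.2} {u4.3}, out.j its boundary

{out.1, u1.2, u2.1} {out.2} {out.3} {u1.1} {u1.3} {u2.2} {u2.3, u3.1, u3.2, u3.3} {u4.1} {u4.2} {u4.3}


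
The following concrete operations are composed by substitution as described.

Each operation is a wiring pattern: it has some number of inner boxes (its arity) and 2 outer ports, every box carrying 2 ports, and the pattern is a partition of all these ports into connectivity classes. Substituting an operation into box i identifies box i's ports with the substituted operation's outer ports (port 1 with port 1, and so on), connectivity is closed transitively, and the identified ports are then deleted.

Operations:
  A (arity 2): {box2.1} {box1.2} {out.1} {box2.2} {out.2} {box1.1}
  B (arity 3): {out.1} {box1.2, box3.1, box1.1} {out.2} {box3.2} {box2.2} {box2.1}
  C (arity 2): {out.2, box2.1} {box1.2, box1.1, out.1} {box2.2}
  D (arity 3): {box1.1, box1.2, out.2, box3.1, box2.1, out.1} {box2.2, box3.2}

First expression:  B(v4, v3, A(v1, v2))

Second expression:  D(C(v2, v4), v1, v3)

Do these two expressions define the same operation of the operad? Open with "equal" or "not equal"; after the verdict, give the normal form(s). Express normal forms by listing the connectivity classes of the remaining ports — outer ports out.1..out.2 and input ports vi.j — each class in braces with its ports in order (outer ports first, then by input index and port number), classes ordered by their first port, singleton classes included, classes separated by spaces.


The first expression reduces to {out.1} {out.2} {v1.1} {v1.2} {v2.1} {v2.2} {v3.1} {v3.2} {v4.1, v4.2}
The second expression reduces to {out.1, out.2, v1.1, v2.1, v2.2, v3.1, v4.1} {v1.2, v3.2} {v4.2}
Different reductions; not equal.

not equal: they reduce to {out.1} {out.2} {v1.1} {v1.2} {v2.1} {v2.2} {v3.1} {v3.2} {v4.1, v4.2} and {out.1, out.2, v1.1, v2.1, v2.2, v3.1, v4.1} {v1.2, v3.2} {v4.2}


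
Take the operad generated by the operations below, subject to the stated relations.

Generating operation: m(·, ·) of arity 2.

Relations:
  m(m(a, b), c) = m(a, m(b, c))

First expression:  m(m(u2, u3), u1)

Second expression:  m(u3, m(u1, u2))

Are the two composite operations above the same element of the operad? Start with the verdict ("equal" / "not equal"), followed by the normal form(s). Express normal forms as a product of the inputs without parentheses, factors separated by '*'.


not equal; first: u2 * u3 * u1; second: u3 * u1 * u2

Normal form of the first expression: u2 * u3 * u1
Normal form of the second expression: u3 * u1 * u2
Different reductions; not equal.


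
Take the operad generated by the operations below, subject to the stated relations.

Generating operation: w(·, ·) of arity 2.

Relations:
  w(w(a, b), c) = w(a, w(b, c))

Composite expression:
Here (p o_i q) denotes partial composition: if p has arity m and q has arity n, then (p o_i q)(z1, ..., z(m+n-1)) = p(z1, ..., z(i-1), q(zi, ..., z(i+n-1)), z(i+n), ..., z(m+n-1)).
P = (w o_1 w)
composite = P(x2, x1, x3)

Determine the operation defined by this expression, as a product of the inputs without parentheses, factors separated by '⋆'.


Every regrouping of w is equal, so read the x-inputs in written order.
w(x2, x1) collapses to x2 ⋆ x1
w(w(x2, x1), x3) collapses to x2 ⋆ x1 ⋆ x3

x2 ⋆ x1 ⋆ x3


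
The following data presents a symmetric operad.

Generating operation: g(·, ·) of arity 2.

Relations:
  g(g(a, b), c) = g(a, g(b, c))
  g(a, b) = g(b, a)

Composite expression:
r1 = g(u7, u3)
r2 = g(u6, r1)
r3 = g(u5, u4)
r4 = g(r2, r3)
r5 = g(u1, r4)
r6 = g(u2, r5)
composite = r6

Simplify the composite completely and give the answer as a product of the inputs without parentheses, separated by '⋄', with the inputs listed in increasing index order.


u1 ⋄ u2 ⋄ u3 ⋄ u4 ⋄ u5 ⋄ u6 ⋄ u7

Key point: g commutes, so take the u-inputs in any fixed order.
g(u7, u3) spells out as u7 ⋄ u3
g(u6, g(u7, u3)) spells out as u6 ⋄ u7 ⋄ u3
g(u5, u4) spells out as u5 ⋄ u4
g(g(u6, g(u7, u3)), g(u5, u4)) spells out as u6 ⋄ u7 ⋄ u3 ⋄ u5 ⋄ u4
g(u1, g(g(u6, g(u7, u3)), g(u5, u4))) spells out as u1 ⋄ u6 ⋄ u7 ⋄ u3 ⋄ u5 ⋄ u4
g(u2, g(u1, g(g(u6, g(u7, u3)), g(u5, u4)))) spells out as u2 ⋄ u1 ⋄ u6 ⋄ u7 ⋄ u3 ⋄ u5 ⋄ u4
reordering the factors by index: u1 ⋄ u2 ⋄ u3 ⋄ u4 ⋄ u5 ⋄ u6 ⋄ u7


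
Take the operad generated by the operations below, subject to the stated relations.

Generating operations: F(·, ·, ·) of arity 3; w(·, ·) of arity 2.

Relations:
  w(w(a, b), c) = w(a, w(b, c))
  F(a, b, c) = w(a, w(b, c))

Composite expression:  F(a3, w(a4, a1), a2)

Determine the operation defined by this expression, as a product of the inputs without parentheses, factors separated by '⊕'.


The F-tree's shape is irrelevant; the a-reading-order decides.
w(a4, a1) linearizes to a4 ⊕ a1
F(a3, w(a4, a1), a2) linearizes to a3 ⊕ a4 ⊕ a1 ⊕ a2

a3 ⊕ a4 ⊕ a1 ⊕ a2


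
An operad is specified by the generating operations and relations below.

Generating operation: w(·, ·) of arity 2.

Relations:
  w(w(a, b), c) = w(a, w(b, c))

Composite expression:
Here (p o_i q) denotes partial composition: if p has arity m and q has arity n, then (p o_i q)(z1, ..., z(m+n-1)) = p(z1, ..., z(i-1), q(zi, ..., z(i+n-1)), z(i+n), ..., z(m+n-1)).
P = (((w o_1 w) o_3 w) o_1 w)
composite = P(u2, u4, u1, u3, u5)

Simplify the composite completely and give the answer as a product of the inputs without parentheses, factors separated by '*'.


u2 * u4 * u1 * u3 * u5


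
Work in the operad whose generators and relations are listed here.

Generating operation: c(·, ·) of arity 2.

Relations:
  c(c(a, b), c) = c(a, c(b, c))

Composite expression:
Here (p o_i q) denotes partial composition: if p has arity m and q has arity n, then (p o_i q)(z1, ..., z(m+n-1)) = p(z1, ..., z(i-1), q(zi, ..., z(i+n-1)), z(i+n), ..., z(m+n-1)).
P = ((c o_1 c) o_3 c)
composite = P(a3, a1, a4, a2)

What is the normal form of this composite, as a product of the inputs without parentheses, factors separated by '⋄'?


a3 ⋄ a1 ⋄ a4 ⋄ a2

Associativity of c dissolves the nesting; only the a-input order survives.
c(a3, a1) flattens to a3 ⋄ a1
c(a4, a2) flattens to a4 ⋄ a2
c(c(a3, a1), c(a4, a2)) flattens to a3 ⋄ a1 ⋄ a4 ⋄ a2


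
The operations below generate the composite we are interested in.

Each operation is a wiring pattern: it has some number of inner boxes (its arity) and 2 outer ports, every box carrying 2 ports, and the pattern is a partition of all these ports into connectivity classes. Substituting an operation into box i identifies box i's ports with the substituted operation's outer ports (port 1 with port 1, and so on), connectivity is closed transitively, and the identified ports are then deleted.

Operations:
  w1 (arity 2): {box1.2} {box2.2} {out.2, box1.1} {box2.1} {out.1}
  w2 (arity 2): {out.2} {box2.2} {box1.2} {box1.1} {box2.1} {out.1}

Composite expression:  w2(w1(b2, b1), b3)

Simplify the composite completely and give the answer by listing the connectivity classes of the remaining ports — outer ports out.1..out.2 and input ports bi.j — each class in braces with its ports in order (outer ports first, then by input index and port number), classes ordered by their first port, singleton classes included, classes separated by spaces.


{out.1} {out.2} {b1.1} {b1.2} {b2.1} {b2.2} {b3.1} {b3.2}

Connectivity passes through glued w2-boundaries; trace each wire chain.
after w1, the pattern on (b2, b1) reads {out.1} {out.2, b2.1} {b1.1} {b1.2} {b2.2} (out.j = its outer ports)
after w2, the pattern on (b2, b1, b3) reads {out.1} {out.2} {b1.1} {b1.2} {b2.1} {b2.2} {b3.1} {b3.2} (out.j = its outer ports)


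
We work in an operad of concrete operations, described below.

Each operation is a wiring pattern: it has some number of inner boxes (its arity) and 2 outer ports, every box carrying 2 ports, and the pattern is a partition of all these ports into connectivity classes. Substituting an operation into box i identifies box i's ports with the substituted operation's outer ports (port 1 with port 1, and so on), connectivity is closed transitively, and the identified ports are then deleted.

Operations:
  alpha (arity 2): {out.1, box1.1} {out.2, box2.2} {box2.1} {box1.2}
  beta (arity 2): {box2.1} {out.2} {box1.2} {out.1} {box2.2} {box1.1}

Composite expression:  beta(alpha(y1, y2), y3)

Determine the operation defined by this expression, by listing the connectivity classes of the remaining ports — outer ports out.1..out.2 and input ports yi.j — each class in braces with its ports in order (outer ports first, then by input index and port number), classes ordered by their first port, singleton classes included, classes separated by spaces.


{out.1} {out.2} {y1.1} {y1.2} {y2.1} {y2.2} {y3.1} {y3.2}

Substituting into beta glues patterns; closure does the rest.
after alpha, the pattern on (y1, y2) reads {out.1, y1.1} {out.2, y2.2} {y1.2} {y2.1} (out.j = its outer ports)
after beta, the pattern on (y1, y2, y3) reads {out.1} {out.2} {y1.1} {y1.2} {y2.1} {y2.2} {y3.1} {y3.2} (out.j = its outer ports)


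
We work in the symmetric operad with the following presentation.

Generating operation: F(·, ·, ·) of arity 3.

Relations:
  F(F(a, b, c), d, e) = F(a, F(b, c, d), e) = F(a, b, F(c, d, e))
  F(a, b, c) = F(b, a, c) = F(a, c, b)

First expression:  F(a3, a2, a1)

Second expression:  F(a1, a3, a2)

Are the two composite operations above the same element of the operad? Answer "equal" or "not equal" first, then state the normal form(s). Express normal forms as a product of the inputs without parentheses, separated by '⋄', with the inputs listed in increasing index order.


equal; the common form is a1 ⋄ a2 ⋄ a3


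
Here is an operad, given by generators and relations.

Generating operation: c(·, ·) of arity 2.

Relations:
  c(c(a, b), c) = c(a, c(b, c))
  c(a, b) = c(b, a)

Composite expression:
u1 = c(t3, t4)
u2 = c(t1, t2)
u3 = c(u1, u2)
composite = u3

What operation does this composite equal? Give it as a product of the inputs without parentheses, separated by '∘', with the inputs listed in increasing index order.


With c associative and commutative, the t-input set is all that matters.
c(t3, t4) collapses to t3 ∘ t4
c(t1, t2) collapses to t1 ∘ t2
c(c(t3, t4), c(t1, t2)) collapses to t3 ∘ t4 ∘ t1 ∘ t2
the factors in increasing index order: t1 ∘ t2 ∘ t3 ∘ t4

t1 ∘ t2 ∘ t3 ∘ t4


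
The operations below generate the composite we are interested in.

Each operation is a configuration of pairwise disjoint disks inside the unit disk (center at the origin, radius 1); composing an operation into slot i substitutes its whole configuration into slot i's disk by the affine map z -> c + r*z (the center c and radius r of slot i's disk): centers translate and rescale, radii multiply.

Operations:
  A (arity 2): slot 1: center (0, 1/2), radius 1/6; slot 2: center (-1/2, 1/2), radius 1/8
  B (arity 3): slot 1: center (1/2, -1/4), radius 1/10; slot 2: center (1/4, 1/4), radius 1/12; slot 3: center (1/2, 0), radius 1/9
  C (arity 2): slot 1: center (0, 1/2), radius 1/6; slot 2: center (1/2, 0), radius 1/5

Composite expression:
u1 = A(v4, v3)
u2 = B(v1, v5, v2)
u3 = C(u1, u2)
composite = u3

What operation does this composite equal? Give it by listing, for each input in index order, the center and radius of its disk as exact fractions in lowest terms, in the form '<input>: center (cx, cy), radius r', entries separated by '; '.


v1: center (3/5, -1/20), radius 1/50; v2: center (3/5, 0), radius 1/45; v3: center (-1/12, 7/12), radius 1/48; v4: center (0, 7/12), radius 1/36; v5: center (11/20, 1/20), radius 1/60

Only the slot chain above each v matters under C; compose those maps.
tracing v4 down its 2-map path: center (0, 7/12), radius 1/36
tracing v3 down its 2-map path: center (-1/12, 7/12), radius 1/48
tracing v1 down its 2-map path: center (3/5, -1/20), radius 1/50
tracing v5 down its 2-map path: center (11/20, 1/20), radius 1/60
tracing v2 down its 2-map path: center (3/5, 0), radius 1/45


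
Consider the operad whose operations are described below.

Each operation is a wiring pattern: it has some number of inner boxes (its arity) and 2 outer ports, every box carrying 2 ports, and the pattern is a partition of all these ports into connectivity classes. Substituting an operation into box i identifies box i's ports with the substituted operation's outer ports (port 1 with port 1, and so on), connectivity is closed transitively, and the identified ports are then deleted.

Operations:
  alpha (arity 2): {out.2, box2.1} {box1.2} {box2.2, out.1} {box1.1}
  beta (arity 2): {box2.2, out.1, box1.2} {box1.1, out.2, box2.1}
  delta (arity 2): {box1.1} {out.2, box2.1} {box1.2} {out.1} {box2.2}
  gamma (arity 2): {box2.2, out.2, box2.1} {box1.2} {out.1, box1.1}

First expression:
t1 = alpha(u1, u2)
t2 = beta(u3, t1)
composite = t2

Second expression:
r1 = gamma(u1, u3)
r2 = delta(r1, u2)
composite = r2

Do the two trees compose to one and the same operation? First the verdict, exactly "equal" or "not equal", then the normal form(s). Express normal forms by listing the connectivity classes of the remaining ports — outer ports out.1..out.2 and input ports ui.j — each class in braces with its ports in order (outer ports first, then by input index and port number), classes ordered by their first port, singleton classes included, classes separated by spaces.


not equal — first {out.1, u2.1, u3.2} {out.2, u2.2, u3.1} {u1.1} {u1.2}, second {out.1} {out.2, u2.1} {u1.1} {u1.2} {u2.2} {u3.1, u3.2}

Normal form of the first expression: {out.1, u2.1, u3.2} {out.2, u2.2, u3.1} {u1.1} {u1.2}
Normal form of the second expression: {out.1} {out.2, u2.1} {u1.1} {u1.2} {u2.2} {u3.1, u3.2}
No match — not equal.


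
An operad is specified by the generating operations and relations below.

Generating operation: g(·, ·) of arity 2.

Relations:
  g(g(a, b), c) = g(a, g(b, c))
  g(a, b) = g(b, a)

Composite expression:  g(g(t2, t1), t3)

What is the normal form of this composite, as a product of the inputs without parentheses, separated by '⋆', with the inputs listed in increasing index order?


t1 ⋆ t2 ⋆ t3


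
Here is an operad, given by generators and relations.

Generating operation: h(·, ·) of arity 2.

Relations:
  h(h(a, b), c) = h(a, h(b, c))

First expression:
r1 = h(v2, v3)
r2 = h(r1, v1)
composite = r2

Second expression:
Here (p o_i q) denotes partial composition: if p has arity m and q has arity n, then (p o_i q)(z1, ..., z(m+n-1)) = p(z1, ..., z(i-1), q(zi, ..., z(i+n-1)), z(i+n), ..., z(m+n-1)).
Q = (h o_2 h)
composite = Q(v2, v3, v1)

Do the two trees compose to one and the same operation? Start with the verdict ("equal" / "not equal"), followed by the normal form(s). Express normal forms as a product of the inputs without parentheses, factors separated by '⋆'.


The first composite normalizes to v2 ⋆ v3 ⋆ v1
The second composite normalizes to v2 ⋆ v3 ⋆ v1
One common form — equal.

equal — both sides give v2 ⋆ v3 ⋆ v1


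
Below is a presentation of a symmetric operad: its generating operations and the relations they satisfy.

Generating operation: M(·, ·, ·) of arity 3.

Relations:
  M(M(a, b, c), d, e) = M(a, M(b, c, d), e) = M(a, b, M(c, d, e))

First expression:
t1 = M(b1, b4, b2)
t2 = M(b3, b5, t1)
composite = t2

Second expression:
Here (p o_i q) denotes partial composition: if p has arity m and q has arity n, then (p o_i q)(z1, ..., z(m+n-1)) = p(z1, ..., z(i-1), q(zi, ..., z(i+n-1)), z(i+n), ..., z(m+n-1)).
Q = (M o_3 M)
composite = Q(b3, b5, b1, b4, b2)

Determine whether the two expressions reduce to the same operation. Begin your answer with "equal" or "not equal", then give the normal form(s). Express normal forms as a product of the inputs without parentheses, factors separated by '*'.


equal; both compose to b3 * b5 * b1 * b4 * b2

Normal form of the first expression: b3 * b5 * b1 * b4 * b2
Normal form of the second expression: b3 * b5 * b1 * b4 * b2
Identical normal forms: equal.


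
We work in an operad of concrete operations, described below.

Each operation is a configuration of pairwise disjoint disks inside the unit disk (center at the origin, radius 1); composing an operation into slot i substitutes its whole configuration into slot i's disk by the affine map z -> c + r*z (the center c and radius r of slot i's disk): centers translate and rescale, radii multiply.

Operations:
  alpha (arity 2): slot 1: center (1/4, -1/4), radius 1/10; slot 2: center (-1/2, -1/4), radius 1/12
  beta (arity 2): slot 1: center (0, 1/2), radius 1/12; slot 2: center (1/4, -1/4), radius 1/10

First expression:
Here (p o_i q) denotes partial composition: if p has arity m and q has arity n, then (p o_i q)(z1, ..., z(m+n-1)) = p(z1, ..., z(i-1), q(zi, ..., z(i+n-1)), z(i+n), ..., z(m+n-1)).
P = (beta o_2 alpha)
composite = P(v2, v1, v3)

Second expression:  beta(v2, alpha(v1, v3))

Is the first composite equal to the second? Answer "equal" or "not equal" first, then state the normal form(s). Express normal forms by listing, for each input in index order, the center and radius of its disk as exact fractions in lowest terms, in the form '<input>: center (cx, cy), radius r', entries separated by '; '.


equal — both sides give v1: center (11/40, -11/40), radius 1/100; v2: center (0, 1/2), radius 1/12; v3: center (1/5, -11/40), radius 1/120

The first composite normalizes to v1: center (11/40, -11/40), radius 1/100; v2: center (0, 1/2), radius 1/12; v3: center (1/5, -11/40), radius 1/120
The second composite normalizes to v1: center (11/40, -11/40), radius 1/100; v2: center (0, 1/2), radius 1/12; v3: center (1/5, -11/40), radius 1/120
Same normal form: equal.


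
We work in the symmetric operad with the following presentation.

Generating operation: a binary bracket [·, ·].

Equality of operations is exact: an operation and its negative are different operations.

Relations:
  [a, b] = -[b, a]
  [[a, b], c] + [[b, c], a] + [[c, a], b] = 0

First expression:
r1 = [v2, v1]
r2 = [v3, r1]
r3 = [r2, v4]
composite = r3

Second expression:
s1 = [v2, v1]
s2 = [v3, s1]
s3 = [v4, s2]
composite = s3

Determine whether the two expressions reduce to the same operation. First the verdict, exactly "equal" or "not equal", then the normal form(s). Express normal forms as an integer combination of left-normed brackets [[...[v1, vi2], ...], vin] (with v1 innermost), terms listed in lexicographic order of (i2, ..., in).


not equal — first [[[v1, v2], v3], v4], second -[[[v1, v2], v3], v4]


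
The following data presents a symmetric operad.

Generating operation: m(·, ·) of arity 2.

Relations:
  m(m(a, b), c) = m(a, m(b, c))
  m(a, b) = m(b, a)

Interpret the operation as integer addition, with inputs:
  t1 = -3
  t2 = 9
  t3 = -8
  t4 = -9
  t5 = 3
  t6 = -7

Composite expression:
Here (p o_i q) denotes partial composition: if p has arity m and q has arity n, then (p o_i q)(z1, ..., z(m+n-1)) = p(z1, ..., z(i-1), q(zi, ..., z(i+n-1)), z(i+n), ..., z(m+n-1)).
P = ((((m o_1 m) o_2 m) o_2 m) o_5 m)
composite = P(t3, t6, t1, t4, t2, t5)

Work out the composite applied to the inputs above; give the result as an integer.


-15


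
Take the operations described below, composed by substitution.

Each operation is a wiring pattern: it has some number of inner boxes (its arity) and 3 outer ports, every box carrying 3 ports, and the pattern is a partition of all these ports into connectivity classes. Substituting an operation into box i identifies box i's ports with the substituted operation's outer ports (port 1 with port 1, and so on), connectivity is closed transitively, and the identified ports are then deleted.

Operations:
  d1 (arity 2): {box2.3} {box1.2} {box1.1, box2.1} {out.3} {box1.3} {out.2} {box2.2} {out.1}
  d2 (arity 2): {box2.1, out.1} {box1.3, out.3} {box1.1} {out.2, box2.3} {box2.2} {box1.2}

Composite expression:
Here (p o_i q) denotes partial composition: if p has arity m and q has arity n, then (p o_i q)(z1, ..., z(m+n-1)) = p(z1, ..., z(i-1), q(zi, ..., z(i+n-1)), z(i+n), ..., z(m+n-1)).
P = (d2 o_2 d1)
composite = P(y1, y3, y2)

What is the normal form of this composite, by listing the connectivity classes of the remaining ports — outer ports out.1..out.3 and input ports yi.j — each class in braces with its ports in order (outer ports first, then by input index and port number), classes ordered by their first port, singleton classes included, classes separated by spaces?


Substituting into d2 glues patterns; closure does the rest.
through d1, on inputs (y3, y2): {out.1} {out.2} {out.3} {y2.1, y3.1} {y2.2} {y2.3} {y3.2} {y3.3} (out.j = stage outer ports)
through d2, on inputs (y1, y3, y2): {out.1} {out.2} {out.3, y1.3} {y1.1} {y1.2} {y2.1, y3.1} {y2.2} {y2.3} {y3.2} {y3.3} (out.j = stage outer ports)

{out.1} {out.2} {out.3, y1.3} {y1.1} {y1.2} {y2.1, y3.1} {y2.2} {y2.3} {y3.2} {y3.3}


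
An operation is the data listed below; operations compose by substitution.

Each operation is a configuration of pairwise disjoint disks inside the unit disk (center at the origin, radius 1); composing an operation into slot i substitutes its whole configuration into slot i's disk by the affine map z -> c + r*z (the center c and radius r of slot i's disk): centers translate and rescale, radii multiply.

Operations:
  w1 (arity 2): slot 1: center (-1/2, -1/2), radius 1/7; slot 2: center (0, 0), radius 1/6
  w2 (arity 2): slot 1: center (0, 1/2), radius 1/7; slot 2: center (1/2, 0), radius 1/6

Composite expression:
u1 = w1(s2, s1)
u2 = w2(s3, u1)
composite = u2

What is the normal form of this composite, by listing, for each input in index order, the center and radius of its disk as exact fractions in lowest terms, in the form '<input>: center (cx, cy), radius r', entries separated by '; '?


s1: center (1/2, 0), radius 1/36; s2: center (5/12, -1/12), radius 1/42; s3: center (0, 1/2), radius 1/7

Below w2, radii multiply path by path; the s-disk centers shift.
for s3, the 1-step affine chain lands on center (0, 1/2), radius 1/7
for s2, the 2-step affine chain lands on center (5/12, -1/12), radius 1/42
for s1, the 2-step affine chain lands on center (1/2, 0), radius 1/36


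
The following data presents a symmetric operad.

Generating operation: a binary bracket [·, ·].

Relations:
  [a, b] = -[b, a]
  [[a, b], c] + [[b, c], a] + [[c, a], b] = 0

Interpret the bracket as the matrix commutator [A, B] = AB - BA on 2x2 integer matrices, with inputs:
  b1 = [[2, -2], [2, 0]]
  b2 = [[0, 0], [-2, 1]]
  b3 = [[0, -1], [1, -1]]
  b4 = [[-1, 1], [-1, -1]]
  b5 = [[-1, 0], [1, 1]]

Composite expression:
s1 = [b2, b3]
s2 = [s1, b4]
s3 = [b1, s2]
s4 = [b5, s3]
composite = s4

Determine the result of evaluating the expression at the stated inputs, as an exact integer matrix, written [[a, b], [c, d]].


[b2, b3] = [[-2, 1], [-1, 2]]
[[b2, b3], b4] = [[0, -4], [-4, 0]]
[b1, [[b2, b3], b4]] = [[16, -8], [8, -16]]
[b5, [b1, [[b2, b3], b4]]] = [[8, 16], [48, -8]]

[[8, 16], [48, -8]]


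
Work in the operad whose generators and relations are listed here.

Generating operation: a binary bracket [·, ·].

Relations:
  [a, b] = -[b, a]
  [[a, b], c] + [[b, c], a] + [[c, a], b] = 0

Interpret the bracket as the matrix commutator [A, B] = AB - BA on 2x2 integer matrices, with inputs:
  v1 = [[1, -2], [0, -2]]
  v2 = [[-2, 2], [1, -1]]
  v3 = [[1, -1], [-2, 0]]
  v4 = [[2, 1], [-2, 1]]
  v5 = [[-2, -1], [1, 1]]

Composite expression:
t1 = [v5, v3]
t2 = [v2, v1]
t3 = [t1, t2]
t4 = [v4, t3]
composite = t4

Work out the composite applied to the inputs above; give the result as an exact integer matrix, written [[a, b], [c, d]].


[[-118, -24], [70, 118]]

[v5, v3] = [[3, 4], [-5, -3]]
[v2, v1] = [[2, -4], [3, -2]]
[[v5, v3], [v2, v1]] = [[-8, -40], [-38, 8]]
[v4, [[v5, v3], [v2, v1]]] = [[-118, -24], [70, 118]]


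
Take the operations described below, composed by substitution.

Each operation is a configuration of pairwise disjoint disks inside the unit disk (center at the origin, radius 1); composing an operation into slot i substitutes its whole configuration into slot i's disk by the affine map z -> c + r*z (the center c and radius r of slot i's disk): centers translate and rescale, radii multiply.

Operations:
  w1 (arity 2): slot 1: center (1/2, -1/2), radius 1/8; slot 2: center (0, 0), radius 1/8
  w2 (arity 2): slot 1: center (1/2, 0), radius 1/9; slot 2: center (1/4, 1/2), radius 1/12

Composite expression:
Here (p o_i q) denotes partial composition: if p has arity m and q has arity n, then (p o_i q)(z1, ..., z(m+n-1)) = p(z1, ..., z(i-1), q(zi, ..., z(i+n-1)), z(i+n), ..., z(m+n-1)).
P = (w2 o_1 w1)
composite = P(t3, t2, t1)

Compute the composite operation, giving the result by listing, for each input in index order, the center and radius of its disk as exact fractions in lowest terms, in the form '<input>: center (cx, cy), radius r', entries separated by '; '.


Only the slot chain above each t matters under w2; compose those maps.
t3 passes through 2 substitutions, ending at center (5/9, -1/18), radius 1/72
t2 passes through 2 substitutions, ending at center (1/2, 0), radius 1/72
t1 passes through 1 substitution, ending at center (1/4, 1/2), radius 1/12

t1: center (1/4, 1/2), radius 1/12; t2: center (1/2, 0), radius 1/72; t3: center (5/9, -1/18), radius 1/72


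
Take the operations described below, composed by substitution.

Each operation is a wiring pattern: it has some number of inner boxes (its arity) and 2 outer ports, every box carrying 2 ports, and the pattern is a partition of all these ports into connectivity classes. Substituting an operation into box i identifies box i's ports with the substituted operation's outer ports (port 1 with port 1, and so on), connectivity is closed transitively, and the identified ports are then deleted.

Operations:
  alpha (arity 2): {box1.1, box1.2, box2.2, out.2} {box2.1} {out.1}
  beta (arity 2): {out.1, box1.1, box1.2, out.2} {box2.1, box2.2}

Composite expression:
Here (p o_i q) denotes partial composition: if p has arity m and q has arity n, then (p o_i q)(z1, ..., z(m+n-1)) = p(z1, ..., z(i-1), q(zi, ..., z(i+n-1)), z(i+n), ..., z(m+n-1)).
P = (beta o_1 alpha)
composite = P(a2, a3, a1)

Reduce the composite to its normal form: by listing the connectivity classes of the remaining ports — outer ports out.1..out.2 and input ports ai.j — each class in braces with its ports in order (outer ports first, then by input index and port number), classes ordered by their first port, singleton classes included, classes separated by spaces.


{out.1, out.2, a2.1, a2.2, a3.2} {a1.1, a1.2} {a3.1}

Substituting into beta glues patterns; closure does the rest.
through alpha, on inputs (a2, a3): {out.1} {out.2, a2.1, a2.2, a3.2} {a3.1} (out.j = stage outer ports)
through beta, on inputs (a2, a3, a1): {out.1, out.2, a2.1, a2.2, a3.2} {a1.1, a1.2} {a3.1} (out.j = stage outer ports)


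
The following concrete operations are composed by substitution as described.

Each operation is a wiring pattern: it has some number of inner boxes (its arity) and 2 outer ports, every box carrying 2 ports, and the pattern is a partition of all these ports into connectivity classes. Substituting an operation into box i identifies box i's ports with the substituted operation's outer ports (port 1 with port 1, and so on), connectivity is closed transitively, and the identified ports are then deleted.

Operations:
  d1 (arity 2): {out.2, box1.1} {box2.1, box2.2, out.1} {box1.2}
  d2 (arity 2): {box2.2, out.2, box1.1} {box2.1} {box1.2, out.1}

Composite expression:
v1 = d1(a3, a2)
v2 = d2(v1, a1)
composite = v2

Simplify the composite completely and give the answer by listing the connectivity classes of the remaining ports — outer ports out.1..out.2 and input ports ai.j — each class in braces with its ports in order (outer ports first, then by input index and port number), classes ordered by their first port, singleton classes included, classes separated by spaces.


{out.1, a3.1} {out.2, a1.2, a2.1, a2.2} {a1.1} {a3.2}

Treat the ports identified at d2 as solder joints: merge, then drop.
stage d1: inputs (a3, a2), connectivity {out.1, a2.1, a2.2} {out.2, a3.1} {a3.2}, out.j its boundary
stage d2: inputs (a3, a2, a1), connectivity {out.1, a3.1} {out.2, a1.2, a2.1, a2.2} {a1.1} {a3.2}, out.j its boundary


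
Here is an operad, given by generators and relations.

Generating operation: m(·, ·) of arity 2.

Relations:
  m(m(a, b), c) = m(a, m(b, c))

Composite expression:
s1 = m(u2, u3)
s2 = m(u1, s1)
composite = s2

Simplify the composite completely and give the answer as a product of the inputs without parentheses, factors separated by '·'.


u1 · u2 · u3


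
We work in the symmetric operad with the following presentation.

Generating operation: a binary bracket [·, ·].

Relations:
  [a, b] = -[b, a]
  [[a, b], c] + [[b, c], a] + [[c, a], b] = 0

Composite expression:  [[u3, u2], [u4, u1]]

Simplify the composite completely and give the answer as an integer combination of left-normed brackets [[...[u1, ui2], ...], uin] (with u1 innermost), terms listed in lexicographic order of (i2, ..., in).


-[[[u1, u4], u2], u3] + [[[u1, u4], u3], u2]

Antisymmetry and Jacobi reduce to u1-anchored left-normed brackets.
Composite bracket: [[u3, u2], [u4, u1]]
The bracket unfolds into 8 signed words via [a, b] = ab - ba (2^3 = 8).
Collect the words opening with u1:
  u1u4u2u3 (sign -1) contributes -[[[u1, u4], u2], u3]
  u1u4u3u2 (sign +1) contributes +[[[u1, u4], u3], u2]


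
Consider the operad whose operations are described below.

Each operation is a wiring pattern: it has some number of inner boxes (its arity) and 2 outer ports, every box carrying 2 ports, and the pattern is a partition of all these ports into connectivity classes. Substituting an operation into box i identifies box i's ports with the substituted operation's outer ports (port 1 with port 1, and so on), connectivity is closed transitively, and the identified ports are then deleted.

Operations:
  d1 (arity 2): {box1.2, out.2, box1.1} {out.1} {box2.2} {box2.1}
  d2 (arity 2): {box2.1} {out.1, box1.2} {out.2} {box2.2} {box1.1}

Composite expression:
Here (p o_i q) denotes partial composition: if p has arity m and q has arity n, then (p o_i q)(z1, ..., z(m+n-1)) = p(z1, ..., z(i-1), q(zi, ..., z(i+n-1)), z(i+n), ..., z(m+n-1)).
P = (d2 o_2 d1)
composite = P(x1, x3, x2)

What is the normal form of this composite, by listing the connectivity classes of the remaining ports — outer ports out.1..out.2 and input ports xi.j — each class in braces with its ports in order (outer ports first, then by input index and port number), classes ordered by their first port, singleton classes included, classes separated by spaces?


Connectivity passes through glued d2-boundaries; trace each wire chain.
through d1, on inputs (x3, x2): {out.1} {out.2, x3.1, x3.2} {x2.1} {x2.2} (out.j = stage outer ports)
through d2, on inputs (x1, x3, x2): {out.1, x1.2} {out.2} {x1.1} {x2.1} {x2.2} {x3.1, x3.2} (out.j = stage outer ports)

{out.1, x1.2} {out.2} {x1.1} {x2.1} {x2.2} {x3.1, x3.2}


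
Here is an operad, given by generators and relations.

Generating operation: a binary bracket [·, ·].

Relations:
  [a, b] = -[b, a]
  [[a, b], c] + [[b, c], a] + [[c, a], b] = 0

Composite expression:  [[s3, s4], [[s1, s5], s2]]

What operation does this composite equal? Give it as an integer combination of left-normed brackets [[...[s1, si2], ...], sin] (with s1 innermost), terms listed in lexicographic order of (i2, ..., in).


-[[[[s1, s5], s2], s3], s4] + [[[[s1, s5], s2], s4], s3]


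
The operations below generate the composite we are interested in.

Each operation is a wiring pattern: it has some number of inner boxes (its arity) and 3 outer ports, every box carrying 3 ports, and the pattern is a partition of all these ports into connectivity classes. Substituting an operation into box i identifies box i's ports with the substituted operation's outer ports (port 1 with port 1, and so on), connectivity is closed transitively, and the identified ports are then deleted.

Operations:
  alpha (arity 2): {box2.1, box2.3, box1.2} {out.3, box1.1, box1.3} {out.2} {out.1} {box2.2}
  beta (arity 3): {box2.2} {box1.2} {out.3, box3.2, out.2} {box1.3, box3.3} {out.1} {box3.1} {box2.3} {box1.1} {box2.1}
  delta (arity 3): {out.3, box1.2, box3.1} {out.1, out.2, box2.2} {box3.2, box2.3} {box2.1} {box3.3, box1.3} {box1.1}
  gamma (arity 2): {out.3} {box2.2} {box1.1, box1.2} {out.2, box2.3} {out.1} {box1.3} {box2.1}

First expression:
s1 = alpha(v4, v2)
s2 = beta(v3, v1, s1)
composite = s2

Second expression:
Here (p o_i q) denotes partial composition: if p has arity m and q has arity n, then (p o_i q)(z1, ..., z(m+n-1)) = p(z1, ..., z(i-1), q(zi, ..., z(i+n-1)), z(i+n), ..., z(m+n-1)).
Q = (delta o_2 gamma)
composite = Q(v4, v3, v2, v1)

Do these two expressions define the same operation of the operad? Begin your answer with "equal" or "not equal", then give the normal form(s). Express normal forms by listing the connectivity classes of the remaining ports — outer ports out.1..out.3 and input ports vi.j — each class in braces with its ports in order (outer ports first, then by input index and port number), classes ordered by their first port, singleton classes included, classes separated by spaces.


not equal — first {out.1} {out.2, out.3} {v1.1} {v1.2} {v1.3} {v2.1, v2.3, v4.2} {v2.2} {v3.1} {v3.2} {v3.3, v4.1, v4.3}, second {out.1, out.2, v2.3} {out.3, v1.1, v4.2} {v1.2} {v1.3, v4.3} {v2.1} {v2.2} {v3.1, v3.2} {v3.3} {v4.1}

In normal form, the first expression is {out.1} {out.2, out.3} {v1.1} {v1.2} {v1.3} {v2.1, v2.3, v4.2} {v2.2} {v3.1} {v3.2} {v3.3, v4.1, v4.3}
In normal form, the second expression is {out.1, out.2, v2.3} {out.3, v1.1, v4.2} {v1.2} {v1.3, v4.3} {v2.1} {v2.2} {v3.1, v3.2} {v3.3} {v4.1}
The forms do not match — not equal.
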